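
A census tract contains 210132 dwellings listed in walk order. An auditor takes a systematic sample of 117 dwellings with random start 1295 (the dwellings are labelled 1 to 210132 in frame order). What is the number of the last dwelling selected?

k = 210132/117 = 1796
117th selection = r + (117−1)·k = 1295 + 116×1796 = 1295 + 208336 = 209631

209631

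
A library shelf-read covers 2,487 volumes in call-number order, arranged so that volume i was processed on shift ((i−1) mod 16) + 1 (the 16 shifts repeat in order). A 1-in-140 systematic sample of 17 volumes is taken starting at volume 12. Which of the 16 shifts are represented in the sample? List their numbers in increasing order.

Consecutive selections differ by k = 140, so their shift numbers differ by 140 mod 16 = 12.
gcd(140, 16) = 4, so the sample visits 16/4 = 4 distinct residues mod 16.
Start 12 is shift 12; the shifts hit are 4, 8, 12, 16.

4, 8, 12, 16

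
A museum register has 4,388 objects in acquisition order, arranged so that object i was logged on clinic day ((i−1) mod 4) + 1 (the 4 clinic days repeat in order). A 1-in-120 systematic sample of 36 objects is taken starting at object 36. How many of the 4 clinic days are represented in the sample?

Consecutive selections differ by k = 120, so their clinic day numbers differ by 120 mod 4 = 0.
gcd(120, 4) = 4, so the sample visits 4/4 = 1 distinct residues mod 4.
Start 36 is clinic day 4; the clinic days hit are 4.

1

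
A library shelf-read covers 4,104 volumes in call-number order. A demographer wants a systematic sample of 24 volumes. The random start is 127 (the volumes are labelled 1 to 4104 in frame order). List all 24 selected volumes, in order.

127, 298, 469, 640, 811, 982, 1153, 1324, 1495, 1666, 1837, 2008, 2179, 2350, 2521, 2692, 2863, 3034, 3205, 3376, 3547, 3718, 3889, 4060

k = N/n = 4104/24 = 171
volume 1: 127
volume 2: 127 + 171 = 298
volume 3: 298 + 171 = 469
volume 4: 469 + 171 = 640
volume 5: 640 + 171 = 811
volume 6: 811 + 171 = 982
volume 7: 982 + 171 = 1153
volume 8: 1153 + 171 = 1324
volume 9: 1324 + 171 = 1495
volume 10: 1495 + 171 = 1666
volume 11: 1666 + 171 = 1837
volume 12: 1837 + 171 = 2008
volume 13: 2008 + 171 = 2179
volume 14: 2179 + 171 = 2350
volume 15: 2350 + 171 = 2521
volume 16: 2521 + 171 = 2692
volume 17: 2692 + 171 = 2863
volume 18: 2863 + 171 = 3034
volume 19: 3034 + 171 = 3205
volume 20: 3205 + 171 = 3376
volume 21: 3376 + 171 = 3547
volume 22: 3547 + 171 = 3718
volume 23: 3718 + 171 = 3889
volume 24: 3889 + 171 = 4060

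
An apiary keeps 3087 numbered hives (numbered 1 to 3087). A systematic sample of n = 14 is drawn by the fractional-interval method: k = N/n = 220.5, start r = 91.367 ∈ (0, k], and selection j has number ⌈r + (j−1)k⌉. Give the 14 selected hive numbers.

92, 312, 533, 753, 974, 1194, 1415, 1635, 1856, 2076, 2297, 2517, 2738, 2958

j=1: r + 0k = 91.367 → ⌈·⌉ = 92
j=2: r + 1k = 311.867 → ⌈·⌉ = 312
j=3: r + 2k = 532.367 → ⌈·⌉ = 533
j=4: r + 3k = 752.867 → ⌈·⌉ = 753
j=5: r + 4k = 973.367 → ⌈·⌉ = 974
j=6: r + 5k = 1193.867 → ⌈·⌉ = 1194
j=7: r + 6k = 1414.367 → ⌈·⌉ = 1415
j=8: r + 7k = 1634.867 → ⌈·⌉ = 1635
j=9: r + 8k = 1855.367 → ⌈·⌉ = 1856
j=10: r + 9k = 2075.867 → ⌈·⌉ = 2076
j=11: r + 10k = 2296.367 → ⌈·⌉ = 2297
j=12: r + 11k = 2516.867 → ⌈·⌉ = 2517
j=13: r + 12k = 2737.367 → ⌈·⌉ = 2738
j=14: r + 13k = 2957.867 → ⌈·⌉ = 2958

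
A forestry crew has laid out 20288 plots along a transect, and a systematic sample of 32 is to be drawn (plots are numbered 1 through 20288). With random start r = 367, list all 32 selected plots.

k = N/n = 20288/32 = 634
plot 1: 367
plot 2: 367 + 634 = 1001
plot 3: 1001 + 634 = 1635
plot 4: 1635 + 634 = 2269
plot 5: 2269 + 634 = 2903
plot 6: 2903 + 634 = 3537
plot 7: 3537 + 634 = 4171
plot 8: 4171 + 634 = 4805
plot 9: 4805 + 634 = 5439
plot 10: 5439 + 634 = 6073
plot 11: 6073 + 634 = 6707
plot 12: 6707 + 634 = 7341
plot 13: 7341 + 634 = 7975
plot 14: 7975 + 634 = 8609
plot 15: 8609 + 634 = 9243
plot 16: 9243 + 634 = 9877
plot 17: 9877 + 634 = 10511
plot 18: 10511 + 634 = 11145
plot 19: 11145 + 634 = 11779
plot 20: 11779 + 634 = 12413
plot 21: 12413 + 634 = 13047
plot 22: 13047 + 634 = 13681
plot 23: 13681 + 634 = 14315
plot 24: 14315 + 634 = 14949
plot 25: 14949 + 634 = 15583
plot 26: 15583 + 634 = 16217
plot 27: 16217 + 634 = 16851
plot 28: 16851 + 634 = 17485
plot 29: 17485 + 634 = 18119
plot 30: 18119 + 634 = 18753
plot 31: 18753 + 634 = 19387
plot 32: 19387 + 634 = 20021

367, 1001, 1635, 2269, 2903, 3537, 4171, 4805, 5439, 6073, 6707, 7341, 7975, 8609, 9243, 9877, 10511, 11145, 11779, 12413, 13047, 13681, 14315, 14949, 15583, 16217, 16851, 17485, 18119, 18753, 19387, 20021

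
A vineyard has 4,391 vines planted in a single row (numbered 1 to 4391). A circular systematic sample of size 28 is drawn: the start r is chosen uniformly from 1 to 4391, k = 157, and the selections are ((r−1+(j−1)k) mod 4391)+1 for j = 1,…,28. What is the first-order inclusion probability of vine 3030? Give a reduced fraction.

28/4391

For each position j, as r ranges over 1…4391 the j-th selection hits every vine exactly once, so vine 3030 is selected for exactly 28 of the 4391 starts.
Inclusion probability = 28/4391.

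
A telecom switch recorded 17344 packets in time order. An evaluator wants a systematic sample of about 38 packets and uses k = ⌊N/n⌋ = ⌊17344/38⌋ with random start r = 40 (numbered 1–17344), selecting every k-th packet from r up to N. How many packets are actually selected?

k = ⌊17344/38⌋ = 456
Achieved size = ⌊(17344 − 40)/456⌋ + 1 = ⌊17304/456⌋ + 1 = 37 + 1 = 38
(last selection: 40 + 37×456 = 16912 ≤ 17344; next would be 17368 > 17344)

38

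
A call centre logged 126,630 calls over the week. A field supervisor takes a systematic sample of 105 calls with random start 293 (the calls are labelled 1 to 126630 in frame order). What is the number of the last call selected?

125717

k = 126630/105 = 1206
105th selection = r + (105−1)·k = 293 + 104×1206 = 293 + 125424 = 125717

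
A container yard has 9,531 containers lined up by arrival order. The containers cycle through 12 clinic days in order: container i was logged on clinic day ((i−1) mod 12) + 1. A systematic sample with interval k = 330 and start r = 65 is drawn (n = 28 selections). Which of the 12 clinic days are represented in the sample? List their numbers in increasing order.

5, 11

Consecutive selections differ by k = 330, so their clinic day numbers differ by 330 mod 12 = 6.
gcd(330, 12) = 6, so the sample visits 12/6 = 2 distinct residues mod 12.
Start 65 is clinic day 5; the clinic days hit are 5, 11.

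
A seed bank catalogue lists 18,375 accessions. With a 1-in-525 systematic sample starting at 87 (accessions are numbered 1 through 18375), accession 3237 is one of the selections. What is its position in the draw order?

k = 525
position = (3237 − 87)/525 + 1 = 3150/525 + 1 = 6 + 1 = 7

7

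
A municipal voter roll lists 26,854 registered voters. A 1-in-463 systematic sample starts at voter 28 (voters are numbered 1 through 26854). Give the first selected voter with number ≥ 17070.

k = 463
Steps past start: ⌈(17070 − 28)/463⌉ = ⌈17042/463⌉ = 37
Selected voter: 28 + 37×463 = 17159

17159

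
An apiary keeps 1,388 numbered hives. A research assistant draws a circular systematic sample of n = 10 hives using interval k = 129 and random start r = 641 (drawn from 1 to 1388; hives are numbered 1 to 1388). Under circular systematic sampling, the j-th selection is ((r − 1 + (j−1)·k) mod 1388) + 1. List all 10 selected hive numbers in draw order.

641, 770, 899, 1028, 1157, 1286, 27, 156, 285, 414

Selection 1: 641
Selection 2: 641 + 129 = 770
Selection 3: 770 + 129 = 899
Selection 4: 899 + 129 = 1028
Selection 5: 1028 + 129 = 1157
Selection 6: 1157 + 129 = 1286
Selection 7: 1286 + 129 = 1415 → 1415 − 1388 = 27
Selection 8: 27 + 129 = 156
Selection 9: 156 + 129 = 285
Selection 10: 285 + 129 = 414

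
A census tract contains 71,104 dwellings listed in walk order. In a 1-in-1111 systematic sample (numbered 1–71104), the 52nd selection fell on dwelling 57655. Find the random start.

994

k = 1111
r = 57655 − (52−1)×1111 = 57655 − 56661 = 994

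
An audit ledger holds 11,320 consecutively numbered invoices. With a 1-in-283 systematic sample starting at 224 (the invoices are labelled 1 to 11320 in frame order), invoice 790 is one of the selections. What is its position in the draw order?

3

k = 283
position = (790 − 224)/283 + 1 = 566/283 + 1 = 2 + 1 = 3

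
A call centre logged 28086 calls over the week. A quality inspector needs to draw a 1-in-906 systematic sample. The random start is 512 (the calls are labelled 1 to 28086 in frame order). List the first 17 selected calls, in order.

512, 1418, 2324, 3230, 4136, 5042, 5948, 6854, 7760, 8666, 9572, 10478, 11384, 12290, 13196, 14102, 15008

call 1: 512
call 2: 512 + 906 = 1418
call 3: 1418 + 906 = 2324
call 4: 2324 + 906 = 3230
call 5: 3230 + 906 = 4136
call 6: 4136 + 906 = 5042
call 7: 5042 + 906 = 5948
call 8: 5948 + 906 = 6854
call 9: 6854 + 906 = 7760
call 10: 7760 + 906 = 8666
call 11: 8666 + 906 = 9572
call 12: 9572 + 906 = 10478
call 13: 10478 + 906 = 11384
call 14: 11384 + 906 = 12290
call 15: 12290 + 906 = 13196
call 16: 13196 + 906 = 14102
call 17: 14102 + 906 = 15008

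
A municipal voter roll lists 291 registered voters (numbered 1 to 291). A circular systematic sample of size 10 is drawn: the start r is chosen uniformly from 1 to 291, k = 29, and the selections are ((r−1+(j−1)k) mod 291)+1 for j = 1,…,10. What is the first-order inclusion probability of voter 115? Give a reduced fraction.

For each position j, as r ranges over 1…291 the j-th selection hits every voter exactly once, so voter 115 is selected for exactly 10 of the 291 starts.
Inclusion probability = 10/291.

10/291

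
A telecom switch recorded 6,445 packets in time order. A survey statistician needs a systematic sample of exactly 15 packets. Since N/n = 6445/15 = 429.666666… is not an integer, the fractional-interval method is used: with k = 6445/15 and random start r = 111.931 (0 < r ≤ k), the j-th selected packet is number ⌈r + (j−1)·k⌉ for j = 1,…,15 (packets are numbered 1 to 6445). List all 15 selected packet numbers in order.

112, 542, 972, 1401, 1831, 2261, 2690, 3120, 3550, 3979, 4409, 4839, 5268, 5698, 6128

j=1: r + 0k = 111.931 → ⌈·⌉ = 112
j=2: r + 1k = 541.597666… → ⌈·⌉ = 542
j=3: r + 2k = 971.264333… → ⌈·⌉ = 972
j=4: r + 3k = 1400.931 → ⌈·⌉ = 1401
j=5: r + 4k = 1830.597666… → ⌈·⌉ = 1831
j=6: r + 5k = 2260.264333… → ⌈·⌉ = 2261
j=7: r + 6k = 2689.931 → ⌈·⌉ = 2690
j=8: r + 7k = 3119.597666… → ⌈·⌉ = 3120
j=9: r + 8k = 3549.264333… → ⌈·⌉ = 3550
j=10: r + 9k = 3978.931 → ⌈·⌉ = 3979
j=11: r + 10k = 4408.597666… → ⌈·⌉ = 4409
j=12: r + 11k = 4838.264333… → ⌈·⌉ = 4839
j=13: r + 12k = 5267.931 → ⌈·⌉ = 5268
j=14: r + 13k = 5697.597666… → ⌈·⌉ = 5698
j=15: r + 14k = 6127.264333… → ⌈·⌉ = 6128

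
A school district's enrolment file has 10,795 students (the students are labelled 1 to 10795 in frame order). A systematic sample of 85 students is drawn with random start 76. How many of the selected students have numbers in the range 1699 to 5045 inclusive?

27

k = 10795/85 = 127
First selection ≥ 1699: 76 + ⌈(1699−76)/127⌉·127 = 76 + 13×127 = 1727
Last selection ≤ 5045: 76 + ⌊(5045−76)/127⌋·127 = 76 + 39×127 = 5029
Count = 39 − 13 + 1 = 27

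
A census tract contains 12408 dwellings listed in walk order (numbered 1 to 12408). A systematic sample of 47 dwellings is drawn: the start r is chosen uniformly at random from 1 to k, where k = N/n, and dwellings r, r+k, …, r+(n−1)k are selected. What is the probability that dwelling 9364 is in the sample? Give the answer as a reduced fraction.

k = 12408/47 = 264.
Dwelling 9364 is selected iff r ≡ 9364 (mod 264); exactly one such r in {1,…,264}.
Inclusion probability = 1/264.

1/264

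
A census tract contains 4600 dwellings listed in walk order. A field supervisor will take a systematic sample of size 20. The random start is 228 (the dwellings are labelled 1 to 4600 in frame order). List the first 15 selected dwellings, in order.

228, 458, 688, 918, 1148, 1378, 1608, 1838, 2068, 2298, 2528, 2758, 2988, 3218, 3448

k = N/n = 4600/20 = 230
dwelling 1: 228
dwelling 2: 228 + 230 = 458
dwelling 3: 458 + 230 = 688
dwelling 4: 688 + 230 = 918
dwelling 5: 918 + 230 = 1148
dwelling 6: 1148 + 230 = 1378
dwelling 7: 1378 + 230 = 1608
dwelling 8: 1608 + 230 = 1838
dwelling 9: 1838 + 230 = 2068
dwelling 10: 2068 + 230 = 2298
dwelling 11: 2298 + 230 = 2528
dwelling 12: 2528 + 230 = 2758
dwelling 13: 2758 + 230 = 2988
dwelling 14: 2988 + 230 = 3218
dwelling 15: 3218 + 230 = 3448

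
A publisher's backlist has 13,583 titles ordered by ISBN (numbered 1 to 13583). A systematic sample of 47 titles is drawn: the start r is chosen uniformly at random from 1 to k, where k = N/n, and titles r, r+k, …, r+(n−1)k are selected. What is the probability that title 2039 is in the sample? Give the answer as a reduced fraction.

1/289

k = 13583/47 = 289.
Title 2039 is selected iff r ≡ 2039 (mod 289); exactly one such r in {1,…,289}.
Inclusion probability = 1/289.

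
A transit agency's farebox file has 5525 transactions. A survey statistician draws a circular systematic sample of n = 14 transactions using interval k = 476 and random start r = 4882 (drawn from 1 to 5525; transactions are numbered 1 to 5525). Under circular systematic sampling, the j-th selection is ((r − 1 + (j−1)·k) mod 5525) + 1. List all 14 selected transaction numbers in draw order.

Selection 1: 4882
Selection 2: 4882 + 476 = 5358
Selection 3: 5358 + 476 = 5834 → 5834 − 5525 = 309
Selection 4: 309 + 476 = 785
Selection 5: 785 + 476 = 1261
Selection 6: 1261 + 476 = 1737
Selection 7: 1737 + 476 = 2213
Selection 8: 2213 + 476 = 2689
Selection 9: 2689 + 476 = 3165
Selection 10: 3165 + 476 = 3641
Selection 11: 3641 + 476 = 4117
Selection 12: 4117 + 476 = 4593
Selection 13: 4593 + 476 = 5069
Selection 14: 5069 + 476 = 5545 → 5545 − 5525 = 20

4882, 5358, 309, 785, 1261, 1737, 2213, 2689, 3165, 3641, 4117, 4593, 5069, 20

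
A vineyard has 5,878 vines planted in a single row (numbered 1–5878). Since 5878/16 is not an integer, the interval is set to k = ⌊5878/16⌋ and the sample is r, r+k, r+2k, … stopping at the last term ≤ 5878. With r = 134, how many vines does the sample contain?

16

k = ⌊5878/16⌋ = 367
Achieved size = ⌊(5878 − 134)/367⌋ + 1 = ⌊5744/367⌋ + 1 = 15 + 1 = 16
(last selection: 134 + 15×367 = 5639 ≤ 5878; next would be 6006 > 5878)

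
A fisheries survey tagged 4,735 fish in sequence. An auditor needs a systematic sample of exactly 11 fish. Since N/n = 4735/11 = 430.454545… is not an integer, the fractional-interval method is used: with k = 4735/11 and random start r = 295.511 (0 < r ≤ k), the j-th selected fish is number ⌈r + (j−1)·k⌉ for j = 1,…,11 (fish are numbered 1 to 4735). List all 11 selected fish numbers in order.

j=1: r + 0k = 295.511 → ⌈·⌉ = 296
j=2: r + 1k = 725.965545… → ⌈·⌉ = 726
j=3: r + 2k = 1156.420090… → ⌈·⌉ = 1157
j=4: r + 3k = 1586.874636… → ⌈·⌉ = 1587
j=5: r + 4k = 2017.329181… → ⌈·⌉ = 2018
j=6: r + 5k = 2447.783727… → ⌈·⌉ = 2448
j=7: r + 6k = 2878.238272… → ⌈·⌉ = 2879
j=8: r + 7k = 3308.692818… → ⌈·⌉ = 3309
j=9: r + 8k = 3739.147363… → ⌈·⌉ = 3740
j=10: r + 9k = 4169.601909… → ⌈·⌉ = 4170
j=11: r + 10k = 4600.056454… → ⌈·⌉ = 4601

296, 726, 1157, 1587, 2018, 2448, 2879, 3309, 3740, 4170, 4601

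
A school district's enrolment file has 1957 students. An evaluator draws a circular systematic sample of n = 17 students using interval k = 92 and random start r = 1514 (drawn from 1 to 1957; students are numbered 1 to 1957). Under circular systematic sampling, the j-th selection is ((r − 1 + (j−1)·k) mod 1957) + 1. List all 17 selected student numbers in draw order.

1514, 1606, 1698, 1790, 1882, 17, 109, 201, 293, 385, 477, 569, 661, 753, 845, 937, 1029

Selection 1: 1514
Selection 2: 1514 + 92 = 1606
Selection 3: 1606 + 92 = 1698
Selection 4: 1698 + 92 = 1790
Selection 5: 1790 + 92 = 1882
Selection 6: 1882 + 92 = 1974 → 1974 − 1957 = 17
Selection 7: 17 + 92 = 109
Selection 8: 109 + 92 = 201
Selection 9: 201 + 92 = 293
Selection 10: 293 + 92 = 385
Selection 11: 385 + 92 = 477
Selection 12: 477 + 92 = 569
Selection 13: 569 + 92 = 661
Selection 14: 661 + 92 = 753
Selection 15: 753 + 92 = 845
Selection 16: 845 + 92 = 937
Selection 17: 937 + 92 = 1029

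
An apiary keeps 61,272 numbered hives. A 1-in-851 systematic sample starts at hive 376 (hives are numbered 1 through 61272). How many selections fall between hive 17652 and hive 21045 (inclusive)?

4

k = 851
First selection ≥ 17652: 376 + ⌈(17652−376)/851⌉·851 = 376 + 21×851 = 18247
Last selection ≤ 21045: 376 + ⌊(21045−376)/851⌋·851 = 376 + 24×851 = 20800
Count = 24 − 21 + 1 = 4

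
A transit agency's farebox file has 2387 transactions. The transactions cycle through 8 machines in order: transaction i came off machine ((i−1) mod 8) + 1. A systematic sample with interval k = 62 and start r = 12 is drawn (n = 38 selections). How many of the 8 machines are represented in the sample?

Consecutive selections differ by k = 62, so their machine numbers differ by 62 mod 8 = 6.
gcd(62, 8) = 2, so the sample visits 8/2 = 4 distinct residues mod 8.
Start 12 is machine 4; the machines hit are 2, 4, 6, 8.

4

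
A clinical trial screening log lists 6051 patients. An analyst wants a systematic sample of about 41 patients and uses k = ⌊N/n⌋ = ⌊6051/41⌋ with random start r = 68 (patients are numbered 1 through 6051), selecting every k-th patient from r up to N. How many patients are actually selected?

41

k = ⌊6051/41⌋ = 147
Achieved size = ⌊(6051 − 68)/147⌋ + 1 = ⌊5983/147⌋ + 1 = 40 + 1 = 41
(last selection: 68 + 40×147 = 5948 ≤ 6051; next would be 6095 > 6051)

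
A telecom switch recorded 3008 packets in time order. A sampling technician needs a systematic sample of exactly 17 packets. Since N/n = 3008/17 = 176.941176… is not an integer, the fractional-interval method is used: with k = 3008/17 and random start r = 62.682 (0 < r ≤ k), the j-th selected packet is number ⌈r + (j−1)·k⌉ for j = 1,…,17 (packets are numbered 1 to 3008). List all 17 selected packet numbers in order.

j=1: r + 0k = 62.682 → ⌈·⌉ = 63
j=2: r + 1k = 239.623176… → ⌈·⌉ = 240
j=3: r + 2k = 416.564352… → ⌈·⌉ = 417
j=4: r + 3k = 593.505529… → ⌈·⌉ = 594
j=5: r + 4k = 770.446705… → ⌈·⌉ = 771
j=6: r + 5k = 947.387882… → ⌈·⌉ = 948
j=7: r + 6k = 1124.329058… → ⌈·⌉ = 1125
j=8: r + 7k = 1301.270235… → ⌈·⌉ = 1302
j=9: r + 8k = 1478.211411… → ⌈·⌉ = 1479
j=10: r + 9k = 1655.152588… → ⌈·⌉ = 1656
j=11: r + 10k = 1832.093764… → ⌈·⌉ = 1833
j=12: r + 11k = 2009.034941… → ⌈·⌉ = 2010
j=13: r + 12k = 2185.976117… → ⌈·⌉ = 2186
j=14: r + 13k = 2362.917294… → ⌈·⌉ = 2363
j=15: r + 14k = 2539.858470… → ⌈·⌉ = 2540
j=16: r + 15k = 2716.799647… → ⌈·⌉ = 2717
j=17: r + 16k = 2893.740823… → ⌈·⌉ = 2894

63, 240, 417, 594, 771, 948, 1125, 1302, 1479, 1656, 1833, 2010, 2186, 2363, 2540, 2717, 2894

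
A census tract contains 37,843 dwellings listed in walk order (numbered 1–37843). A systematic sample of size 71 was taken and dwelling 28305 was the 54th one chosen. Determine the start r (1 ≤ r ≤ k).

k = 37843/71 = 533
r = 28305 − (54−1)×533 = 28305 − 28249 = 56

56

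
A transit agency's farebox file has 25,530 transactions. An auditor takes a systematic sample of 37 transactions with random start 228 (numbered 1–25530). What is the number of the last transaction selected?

k = 25530/37 = 690
37th selection = r + (37−1)·k = 228 + 36×690 = 228 + 24840 = 25068

25068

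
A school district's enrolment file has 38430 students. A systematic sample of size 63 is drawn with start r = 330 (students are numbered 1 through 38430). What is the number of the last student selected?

k = 38430/63 = 610
63rd selection = r + (63−1)·k = 330 + 62×610 = 330 + 37820 = 38150

38150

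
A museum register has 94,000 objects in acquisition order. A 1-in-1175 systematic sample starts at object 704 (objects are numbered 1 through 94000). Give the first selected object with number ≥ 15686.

15979

k = 1175
Steps past start: ⌈(15686 − 704)/1175⌉ = ⌈14982/1175⌉ = 13
Selected object: 704 + 13×1175 = 15979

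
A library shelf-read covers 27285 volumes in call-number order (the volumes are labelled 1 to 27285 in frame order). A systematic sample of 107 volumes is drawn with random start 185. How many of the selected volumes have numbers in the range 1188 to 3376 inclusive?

k = 27285/107 = 255
First selection ≥ 1188: 185 + ⌈(1188−185)/255⌉·255 = 185 + 4×255 = 1205
Last selection ≤ 3376: 185 + ⌊(3376−185)/255⌋·255 = 185 + 12×255 = 3245
Count = 12 − 4 + 1 = 9

9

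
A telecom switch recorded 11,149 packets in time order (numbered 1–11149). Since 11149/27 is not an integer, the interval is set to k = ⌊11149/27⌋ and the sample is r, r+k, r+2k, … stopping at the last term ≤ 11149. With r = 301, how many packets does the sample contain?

k = ⌊11149/27⌋ = 412
Achieved size = ⌊(11149 − 301)/412⌋ + 1 = ⌊10848/412⌋ + 1 = 26 + 1 = 27
(last selection: 301 + 26×412 = 11013 ≤ 11149; next would be 11425 > 11149)

27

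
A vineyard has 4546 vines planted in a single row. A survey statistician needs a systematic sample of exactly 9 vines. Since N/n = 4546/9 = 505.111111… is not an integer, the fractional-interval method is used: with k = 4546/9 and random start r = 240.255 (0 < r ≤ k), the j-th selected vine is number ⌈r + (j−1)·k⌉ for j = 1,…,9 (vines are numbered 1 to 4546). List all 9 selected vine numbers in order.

j=1: r + 0k = 240.255 → ⌈·⌉ = 241
j=2: r + 1k = 745.366111… → ⌈·⌉ = 746
j=3: r + 2k = 1250.477222… → ⌈·⌉ = 1251
j=4: r + 3k = 1755.588333… → ⌈·⌉ = 1756
j=5: r + 4k = 2260.699444… → ⌈·⌉ = 2261
j=6: r + 5k = 2765.810555… → ⌈·⌉ = 2766
j=7: r + 6k = 3270.921666… → ⌈·⌉ = 3271
j=8: r + 7k = 3776.032777… → ⌈·⌉ = 3777
j=9: r + 8k = 4281.143888… → ⌈·⌉ = 4282

241, 746, 1251, 1756, 2261, 2766, 3271, 3777, 4282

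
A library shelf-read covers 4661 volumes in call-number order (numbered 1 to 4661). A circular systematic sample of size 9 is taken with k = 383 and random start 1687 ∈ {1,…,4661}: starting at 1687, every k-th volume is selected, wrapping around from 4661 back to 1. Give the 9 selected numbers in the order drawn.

Selection 1: 1687
Selection 2: 1687 + 383 = 2070
Selection 3: 2070 + 383 = 2453
Selection 4: 2453 + 383 = 2836
Selection 5: 2836 + 383 = 3219
Selection 6: 3219 + 383 = 3602
Selection 7: 3602 + 383 = 3985
Selection 8: 3985 + 383 = 4368
Selection 9: 4368 + 383 = 4751 → 4751 − 4661 = 90

1687, 2070, 2453, 2836, 3219, 3602, 3985, 4368, 90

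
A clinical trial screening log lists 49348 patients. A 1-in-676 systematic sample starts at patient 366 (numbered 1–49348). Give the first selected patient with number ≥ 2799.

3070

k = 676
Steps past start: ⌈(2799 − 366)/676⌉ = ⌈2433/676⌉ = 4
Selected patient: 366 + 4×676 = 3070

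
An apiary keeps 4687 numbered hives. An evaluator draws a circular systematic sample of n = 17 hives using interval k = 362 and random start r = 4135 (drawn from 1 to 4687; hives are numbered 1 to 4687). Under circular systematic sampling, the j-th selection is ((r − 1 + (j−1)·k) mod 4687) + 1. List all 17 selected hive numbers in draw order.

Selection 1: 4135
Selection 2: 4135 + 362 = 4497
Selection 3: 4497 + 362 = 4859 → 4859 − 4687 = 172
Selection 4: 172 + 362 = 534
Selection 5: 534 + 362 = 896
Selection 6: 896 + 362 = 1258
Selection 7: 1258 + 362 = 1620
Selection 8: 1620 + 362 = 1982
Selection 9: 1982 + 362 = 2344
Selection 10: 2344 + 362 = 2706
Selection 11: 2706 + 362 = 3068
Selection 12: 3068 + 362 = 3430
Selection 13: 3430 + 362 = 3792
Selection 14: 3792 + 362 = 4154
Selection 15: 4154 + 362 = 4516
Selection 16: 4516 + 362 = 4878 → 4878 − 4687 = 191
Selection 17: 191 + 362 = 553

4135, 4497, 172, 534, 896, 1258, 1620, 1982, 2344, 2706, 3068, 3430, 3792, 4154, 4516, 191, 553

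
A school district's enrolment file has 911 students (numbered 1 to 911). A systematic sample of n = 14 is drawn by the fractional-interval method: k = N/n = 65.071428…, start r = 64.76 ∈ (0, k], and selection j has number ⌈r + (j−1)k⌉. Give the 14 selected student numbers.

65, 130, 195, 260, 326, 391, 456, 521, 586, 651, 716, 781, 846, 911

j=1: r + 0k = 64.76 → ⌈·⌉ = 65
j=2: r + 1k = 129.831428… → ⌈·⌉ = 130
j=3: r + 2k = 194.902857… → ⌈·⌉ = 195
j=4: r + 3k = 259.974285… → ⌈·⌉ = 260
j=5: r + 4k = 325.045714… → ⌈·⌉ = 326
j=6: r + 5k = 390.117142… → ⌈·⌉ = 391
j=7: r + 6k = 455.188571… → ⌈·⌉ = 456
j=8: r + 7k = 520.26 → ⌈·⌉ = 521
j=9: r + 8k = 585.331428… → ⌈·⌉ = 586
j=10: r + 9k = 650.402857… → ⌈·⌉ = 651
j=11: r + 10k = 715.474285… → ⌈·⌉ = 716
j=12: r + 11k = 780.545714… → ⌈·⌉ = 781
j=13: r + 12k = 845.617142… → ⌈·⌉ = 846
j=14: r + 13k = 910.688571… → ⌈·⌉ = 911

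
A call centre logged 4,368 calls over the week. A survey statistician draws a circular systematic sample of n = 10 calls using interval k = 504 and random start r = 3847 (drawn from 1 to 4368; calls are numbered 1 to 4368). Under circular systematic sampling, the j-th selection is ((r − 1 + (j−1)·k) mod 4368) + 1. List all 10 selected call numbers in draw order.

Selection 1: 3847
Selection 2: 3847 + 504 = 4351
Selection 3: 4351 + 504 = 4855 → 4855 − 4368 = 487
Selection 4: 487 + 504 = 991
Selection 5: 991 + 504 = 1495
Selection 6: 1495 + 504 = 1999
Selection 7: 1999 + 504 = 2503
Selection 8: 2503 + 504 = 3007
Selection 9: 3007 + 504 = 3511
Selection 10: 3511 + 504 = 4015

3847, 4351, 487, 991, 1495, 1999, 2503, 3007, 3511, 4015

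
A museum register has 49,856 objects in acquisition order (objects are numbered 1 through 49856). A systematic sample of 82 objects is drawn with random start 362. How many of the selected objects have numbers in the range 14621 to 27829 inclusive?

k = 49856/82 = 608
First selection ≥ 14621: 362 + ⌈(14621−362)/608⌉·608 = 362 + 24×608 = 14954
Last selection ≤ 27829: 362 + ⌊(27829−362)/608⌋·608 = 362 + 45×608 = 27722
Count = 45 − 24 + 1 = 22

22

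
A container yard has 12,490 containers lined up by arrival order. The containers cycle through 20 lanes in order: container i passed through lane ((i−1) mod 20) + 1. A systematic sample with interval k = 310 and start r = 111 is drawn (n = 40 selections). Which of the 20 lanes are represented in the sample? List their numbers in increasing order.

1, 11

Consecutive selections differ by k = 310, so their lane numbers differ by 310 mod 20 = 10.
gcd(310, 20) = 10, so the sample visits 20/10 = 2 distinct residues mod 20.
Start 111 is lane 11; the lanes hit are 1, 11.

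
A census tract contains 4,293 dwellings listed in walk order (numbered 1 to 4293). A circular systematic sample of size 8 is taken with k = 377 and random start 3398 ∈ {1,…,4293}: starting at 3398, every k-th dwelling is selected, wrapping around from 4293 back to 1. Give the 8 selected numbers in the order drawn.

Selection 1: 3398
Selection 2: 3398 + 377 = 3775
Selection 3: 3775 + 377 = 4152
Selection 4: 4152 + 377 = 4529 → 4529 − 4293 = 236
Selection 5: 236 + 377 = 613
Selection 6: 613 + 377 = 990
Selection 7: 990 + 377 = 1367
Selection 8: 1367 + 377 = 1744

3398, 3775, 4152, 236, 613, 990, 1367, 1744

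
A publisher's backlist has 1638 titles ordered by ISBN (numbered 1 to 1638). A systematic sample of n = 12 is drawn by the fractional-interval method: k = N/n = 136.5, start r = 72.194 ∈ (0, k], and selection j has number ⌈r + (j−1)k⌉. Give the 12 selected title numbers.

73, 209, 346, 482, 619, 755, 892, 1028, 1165, 1301, 1438, 1574

j=1: r + 0k = 72.194 → ⌈·⌉ = 73
j=2: r + 1k = 208.694 → ⌈·⌉ = 209
j=3: r + 2k = 345.194 → ⌈·⌉ = 346
j=4: r + 3k = 481.694 → ⌈·⌉ = 482
j=5: r + 4k = 618.194 → ⌈·⌉ = 619
j=6: r + 5k = 754.694 → ⌈·⌉ = 755
j=7: r + 6k = 891.194 → ⌈·⌉ = 892
j=8: r + 7k = 1027.694 → ⌈·⌉ = 1028
j=9: r + 8k = 1164.194 → ⌈·⌉ = 1165
j=10: r + 9k = 1300.694 → ⌈·⌉ = 1301
j=11: r + 10k = 1437.194 → ⌈·⌉ = 1438
j=12: r + 11k = 1573.694 → ⌈·⌉ = 1574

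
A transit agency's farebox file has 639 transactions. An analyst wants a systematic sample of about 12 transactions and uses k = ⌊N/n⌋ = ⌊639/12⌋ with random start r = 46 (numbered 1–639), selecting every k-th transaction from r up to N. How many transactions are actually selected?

k = ⌊639/12⌋ = 53
Achieved size = ⌊(639 − 46)/53⌋ + 1 = ⌊593/53⌋ + 1 = 11 + 1 = 12
(last selection: 46 + 11×53 = 629 ≤ 639; next would be 682 > 639)

12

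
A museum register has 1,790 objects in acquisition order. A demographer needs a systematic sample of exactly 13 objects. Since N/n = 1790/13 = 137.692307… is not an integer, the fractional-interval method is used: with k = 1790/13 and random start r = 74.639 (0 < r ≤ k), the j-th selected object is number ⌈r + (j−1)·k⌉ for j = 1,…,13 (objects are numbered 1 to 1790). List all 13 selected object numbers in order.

75, 213, 351, 488, 626, 764, 901, 1039, 1177, 1314, 1452, 1590, 1727

j=1: r + 0k = 74.639 → ⌈·⌉ = 75
j=2: r + 1k = 212.331307… → ⌈·⌉ = 213
j=3: r + 2k = 350.023615… → ⌈·⌉ = 351
j=4: r + 3k = 487.715923… → ⌈·⌉ = 488
j=5: r + 4k = 625.408230… → ⌈·⌉ = 626
j=6: r + 5k = 763.100538… → ⌈·⌉ = 764
j=7: r + 6k = 900.792846… → ⌈·⌉ = 901
j=8: r + 7k = 1038.485153… → ⌈·⌉ = 1039
j=9: r + 8k = 1176.177461… → ⌈·⌉ = 1177
j=10: r + 9k = 1313.869769… → ⌈·⌉ = 1314
j=11: r + 10k = 1451.562076… → ⌈·⌉ = 1452
j=12: r + 11k = 1589.254384… → ⌈·⌉ = 1590
j=13: r + 12k = 1726.946692… → ⌈·⌉ = 1727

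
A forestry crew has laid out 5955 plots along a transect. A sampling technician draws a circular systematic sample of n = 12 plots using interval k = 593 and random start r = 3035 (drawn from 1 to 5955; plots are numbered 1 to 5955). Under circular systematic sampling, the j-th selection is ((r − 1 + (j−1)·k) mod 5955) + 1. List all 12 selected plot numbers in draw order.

3035, 3628, 4221, 4814, 5407, 45, 638, 1231, 1824, 2417, 3010, 3603

Selection 1: 3035
Selection 2: 3035 + 593 = 3628
Selection 3: 3628 + 593 = 4221
Selection 4: 4221 + 593 = 4814
Selection 5: 4814 + 593 = 5407
Selection 6: 5407 + 593 = 6000 → 6000 − 5955 = 45
Selection 7: 45 + 593 = 638
Selection 8: 638 + 593 = 1231
Selection 9: 1231 + 593 = 1824
Selection 10: 1824 + 593 = 2417
Selection 11: 2417 + 593 = 3010
Selection 12: 3010 + 593 = 3603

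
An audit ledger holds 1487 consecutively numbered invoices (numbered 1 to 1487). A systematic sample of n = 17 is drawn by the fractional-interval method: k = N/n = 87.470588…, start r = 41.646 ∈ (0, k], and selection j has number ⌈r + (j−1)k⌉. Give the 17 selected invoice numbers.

j=1: r + 0k = 41.646 → ⌈·⌉ = 42
j=2: r + 1k = 129.116588… → ⌈·⌉ = 130
j=3: r + 2k = 216.587176… → ⌈·⌉ = 217
j=4: r + 3k = 304.057764… → ⌈·⌉ = 305
j=5: r + 4k = 391.528352… → ⌈·⌉ = 392
j=6: r + 5k = 478.998941… → ⌈·⌉ = 479
j=7: r + 6k = 566.469529… → ⌈·⌉ = 567
j=8: r + 7k = 653.940117… → ⌈·⌉ = 654
j=9: r + 8k = 741.410705… → ⌈·⌉ = 742
j=10: r + 9k = 828.881294… → ⌈·⌉ = 829
j=11: r + 10k = 916.351882… → ⌈·⌉ = 917
j=12: r + 11k = 1003.822470… → ⌈·⌉ = 1004
j=13: r + 12k = 1091.293058… → ⌈·⌉ = 1092
j=14: r + 13k = 1178.763647… → ⌈·⌉ = 1179
j=15: r + 14k = 1266.234235… → ⌈·⌉ = 1267
j=16: r + 15k = 1353.704823… → ⌈·⌉ = 1354
j=17: r + 16k = 1441.175411… → ⌈·⌉ = 1442

42, 130, 217, 305, 392, 479, 567, 654, 742, 829, 917, 1004, 1092, 1179, 1267, 1354, 1442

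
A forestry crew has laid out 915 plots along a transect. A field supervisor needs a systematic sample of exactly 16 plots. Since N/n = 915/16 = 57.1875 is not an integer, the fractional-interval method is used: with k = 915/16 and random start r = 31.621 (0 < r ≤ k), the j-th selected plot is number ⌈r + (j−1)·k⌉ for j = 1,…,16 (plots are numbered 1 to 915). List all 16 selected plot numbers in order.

j=1: r + 0k = 31.621 → ⌈·⌉ = 32
j=2: r + 1k = 88.8085 → ⌈·⌉ = 89
j=3: r + 2k = 145.996 → ⌈·⌉ = 146
j=4: r + 3k = 203.1835 → ⌈·⌉ = 204
j=5: r + 4k = 260.371 → ⌈·⌉ = 261
j=6: r + 5k = 317.5585 → ⌈·⌉ = 318
j=7: r + 6k = 374.746 → ⌈·⌉ = 375
j=8: r + 7k = 431.9335 → ⌈·⌉ = 432
j=9: r + 8k = 489.121 → ⌈·⌉ = 490
j=10: r + 9k = 546.3085 → ⌈·⌉ = 547
j=11: r + 10k = 603.496 → ⌈·⌉ = 604
j=12: r + 11k = 660.6835 → ⌈·⌉ = 661
j=13: r + 12k = 717.871 → ⌈·⌉ = 718
j=14: r + 13k = 775.0585 → ⌈·⌉ = 776
j=15: r + 14k = 832.246 → ⌈·⌉ = 833
j=16: r + 15k = 889.4335 → ⌈·⌉ = 890

32, 89, 146, 204, 261, 318, 375, 432, 490, 547, 604, 661, 718, 776, 833, 890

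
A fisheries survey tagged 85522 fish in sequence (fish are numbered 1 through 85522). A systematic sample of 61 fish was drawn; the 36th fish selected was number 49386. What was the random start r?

316

k = 85522/61 = 1402
r = 49386 − (36−1)×1402 = 49386 − 49070 = 316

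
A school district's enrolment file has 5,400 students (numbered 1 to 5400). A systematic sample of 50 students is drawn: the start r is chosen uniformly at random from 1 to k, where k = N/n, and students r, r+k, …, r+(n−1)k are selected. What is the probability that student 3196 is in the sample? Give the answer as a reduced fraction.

1/108

k = 5400/50 = 108.
Student 3196 is selected iff r ≡ 3196 (mod 108); exactly one such r in {1,…,108}.
Inclusion probability = 1/108.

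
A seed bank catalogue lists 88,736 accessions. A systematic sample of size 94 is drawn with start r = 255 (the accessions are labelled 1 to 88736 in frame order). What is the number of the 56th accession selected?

k = 88736/94 = 944
56th selection = r + (56−1)·k = 255 + 55×944 = 255 + 51920 = 52175

52175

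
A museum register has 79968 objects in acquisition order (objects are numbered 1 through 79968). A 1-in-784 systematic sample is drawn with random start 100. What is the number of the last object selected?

79284

k = 784
102nd selection = r + (102−1)·k = 100 + 101×784 = 100 + 79184 = 79284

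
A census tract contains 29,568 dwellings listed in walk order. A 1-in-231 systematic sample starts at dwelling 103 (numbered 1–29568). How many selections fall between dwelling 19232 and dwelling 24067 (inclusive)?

k = 231
First selection ≥ 19232: 103 + ⌈(19232−103)/231⌉·231 = 103 + 83×231 = 19276
Last selection ≤ 24067: 103 + ⌊(24067−103)/231⌋·231 = 103 + 103×231 = 23896
Count = 103 − 83 + 1 = 21

21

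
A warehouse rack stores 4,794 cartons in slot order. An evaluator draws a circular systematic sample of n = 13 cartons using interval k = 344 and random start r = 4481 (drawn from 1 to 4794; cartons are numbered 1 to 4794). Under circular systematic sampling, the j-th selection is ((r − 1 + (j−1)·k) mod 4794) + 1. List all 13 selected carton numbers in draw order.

4481, 31, 375, 719, 1063, 1407, 1751, 2095, 2439, 2783, 3127, 3471, 3815

Selection 1: 4481
Selection 2: 4481 + 344 = 4825 → 4825 − 4794 = 31
Selection 3: 31 + 344 = 375
Selection 4: 375 + 344 = 719
Selection 5: 719 + 344 = 1063
Selection 6: 1063 + 344 = 1407
Selection 7: 1407 + 344 = 1751
Selection 8: 1751 + 344 = 2095
Selection 9: 2095 + 344 = 2439
Selection 10: 2439 + 344 = 2783
Selection 11: 2783 + 344 = 3127
Selection 12: 3127 + 344 = 3471
Selection 13: 3471 + 344 = 3815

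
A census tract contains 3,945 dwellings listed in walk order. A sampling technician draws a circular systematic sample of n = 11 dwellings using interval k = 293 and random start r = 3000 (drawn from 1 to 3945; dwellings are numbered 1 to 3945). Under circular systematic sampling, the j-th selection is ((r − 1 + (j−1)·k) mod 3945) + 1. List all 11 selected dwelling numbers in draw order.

Selection 1: 3000
Selection 2: 3000 + 293 = 3293
Selection 3: 3293 + 293 = 3586
Selection 4: 3586 + 293 = 3879
Selection 5: 3879 + 293 = 4172 → 4172 − 3945 = 227
Selection 6: 227 + 293 = 520
Selection 7: 520 + 293 = 813
Selection 8: 813 + 293 = 1106
Selection 9: 1106 + 293 = 1399
Selection 10: 1399 + 293 = 1692
Selection 11: 1692 + 293 = 1985

3000, 3293, 3586, 3879, 227, 520, 813, 1106, 1399, 1692, 1985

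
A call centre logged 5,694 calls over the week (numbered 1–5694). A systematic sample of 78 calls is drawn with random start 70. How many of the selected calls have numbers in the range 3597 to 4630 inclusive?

k = 5694/78 = 73
First selection ≥ 3597: 70 + ⌈(3597−70)/73⌉·73 = 70 + 49×73 = 3647
Last selection ≤ 4630: 70 + ⌊(4630−70)/73⌋·73 = 70 + 62×73 = 4596
Count = 62 − 49 + 1 = 14

14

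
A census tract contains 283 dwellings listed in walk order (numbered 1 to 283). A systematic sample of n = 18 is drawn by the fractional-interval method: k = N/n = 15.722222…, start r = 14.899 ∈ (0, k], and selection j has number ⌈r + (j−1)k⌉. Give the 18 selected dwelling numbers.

15, 31, 47, 63, 78, 94, 110, 125, 141, 157, 173, 188, 204, 220, 236, 251, 267, 283

j=1: r + 0k = 14.899 → ⌈·⌉ = 15
j=2: r + 1k = 30.621222… → ⌈·⌉ = 31
j=3: r + 2k = 46.343444… → ⌈·⌉ = 47
j=4: r + 3k = 62.065666… → ⌈·⌉ = 63
j=5: r + 4k = 77.787888… → ⌈·⌉ = 78
j=6: r + 5k = 93.510111… → ⌈·⌉ = 94
j=7: r + 6k = 109.232333… → ⌈·⌉ = 110
j=8: r + 7k = 124.954555… → ⌈·⌉ = 125
j=9: r + 8k = 140.676777… → ⌈·⌉ = 141
j=10: r + 9k = 156.399 → ⌈·⌉ = 157
j=11: r + 10k = 172.121222… → ⌈·⌉ = 173
j=12: r + 11k = 187.843444… → ⌈·⌉ = 188
j=13: r + 12k = 203.565666… → ⌈·⌉ = 204
j=14: r + 13k = 219.287888… → ⌈·⌉ = 220
j=15: r + 14k = 235.010111… → ⌈·⌉ = 236
j=16: r + 15k = 250.732333… → ⌈·⌉ = 251
j=17: r + 16k = 266.454555… → ⌈·⌉ = 267
j=18: r + 17k = 282.176777… → ⌈·⌉ = 283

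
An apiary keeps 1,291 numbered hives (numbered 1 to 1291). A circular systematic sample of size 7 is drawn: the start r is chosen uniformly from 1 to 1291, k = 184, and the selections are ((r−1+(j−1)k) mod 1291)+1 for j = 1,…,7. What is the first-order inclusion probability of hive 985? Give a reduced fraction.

7/1291

For each position j, as r ranges over 1…1291 the j-th selection hits every hive exactly once, so hive 985 is selected for exactly 7 of the 1291 starts.
Inclusion probability = 7/1291.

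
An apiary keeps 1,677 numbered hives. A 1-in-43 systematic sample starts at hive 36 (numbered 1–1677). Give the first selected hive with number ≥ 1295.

1326

k = 43
Steps past start: ⌈(1295 − 36)/43⌉ = ⌈1259/43⌉ = 30
Selected hive: 36 + 30×43 = 1326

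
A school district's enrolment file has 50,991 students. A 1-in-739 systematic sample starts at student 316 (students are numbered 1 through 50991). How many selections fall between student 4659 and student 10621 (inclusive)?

8

k = 739
First selection ≥ 4659: 316 + ⌈(4659−316)/739⌉·739 = 316 + 6×739 = 4750
Last selection ≤ 10621: 316 + ⌊(10621−316)/739⌋·739 = 316 + 13×739 = 9923
Count = 13 − 6 + 1 = 8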